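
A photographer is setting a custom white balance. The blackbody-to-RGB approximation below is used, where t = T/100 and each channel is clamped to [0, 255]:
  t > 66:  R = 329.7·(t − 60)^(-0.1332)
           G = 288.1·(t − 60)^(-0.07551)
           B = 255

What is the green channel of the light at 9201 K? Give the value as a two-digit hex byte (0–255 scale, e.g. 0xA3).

t = 9201/100 = 92.01; the t > 66 branch applies.
G = 288.1·(92.01 − 60)^(-0.07551) = 288.1·32.01^(-0.07551) = 288.1·0.76973 = 221.758.
Rounded: 222; in hex, 0xDE.

0xDE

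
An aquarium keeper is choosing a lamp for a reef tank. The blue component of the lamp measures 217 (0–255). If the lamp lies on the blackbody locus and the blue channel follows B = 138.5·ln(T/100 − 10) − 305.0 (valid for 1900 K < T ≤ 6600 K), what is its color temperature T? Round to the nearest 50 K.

5350 K

ln(t − 10) = (217 + 305.0) / 138.5 = 3.7690.
t − 10 = e^3.7690 = 43.335, so t = 53.335.
T = 100·t = 5333 K → 5350 K to the nearest 50 K.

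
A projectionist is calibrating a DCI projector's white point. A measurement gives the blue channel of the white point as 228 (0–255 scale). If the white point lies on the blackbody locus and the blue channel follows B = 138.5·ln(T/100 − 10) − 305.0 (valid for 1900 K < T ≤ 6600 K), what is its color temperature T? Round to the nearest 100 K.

ln(t − 10) = (228 + 305.0) / 138.5 = 3.8484.
t − 10 = e^3.8484 = 46.917, so t = 56.917.
T = 100·t = 5692 K → 5700 K to the nearest 100 K.

5700 K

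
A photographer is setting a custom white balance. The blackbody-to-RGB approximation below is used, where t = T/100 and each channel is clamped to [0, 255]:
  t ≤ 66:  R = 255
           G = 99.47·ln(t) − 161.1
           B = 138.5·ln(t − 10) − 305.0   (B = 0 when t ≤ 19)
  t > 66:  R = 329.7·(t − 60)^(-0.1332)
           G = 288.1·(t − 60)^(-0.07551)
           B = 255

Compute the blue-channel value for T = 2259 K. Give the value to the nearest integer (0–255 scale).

t = 2259/100 = 22.59; the t ≤ 66 branch applies.
B = 138.5·ln(22.59 − 10) − 305.0 = 138.5·ln 12.59 − 305.0 = 138.5·2.5329 − 305.0 = 45.807.
Rounded: 46.

46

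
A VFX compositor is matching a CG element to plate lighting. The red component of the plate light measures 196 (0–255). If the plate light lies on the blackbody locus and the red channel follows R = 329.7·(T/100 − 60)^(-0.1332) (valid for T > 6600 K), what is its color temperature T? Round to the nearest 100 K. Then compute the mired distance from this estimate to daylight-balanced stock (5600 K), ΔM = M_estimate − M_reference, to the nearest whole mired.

(t − 60)^(-0.1332) = 196/329.7 = 0.59448.
t − 60 = 0.59448^(1/-0.1332) = 0.59448^(-7.508) = 49.621, so t = 109.621.
T = 100·t = 10962 K → 11000 K to the nearest 100 K.
M_estimate = 10⁶/11000 = 90.91; M_reference = 10⁶/5600 = 178.57.
ΔM = 90.91 − 178.57 = -87.66 → -88 mireds.

-88 mireds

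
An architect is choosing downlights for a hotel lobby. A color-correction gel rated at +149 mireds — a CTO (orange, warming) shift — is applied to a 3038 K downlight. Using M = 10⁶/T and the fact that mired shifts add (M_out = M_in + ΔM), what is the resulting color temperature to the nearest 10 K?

M_in = 10⁶/3038 = 329.16 mireds.
M_out = 329.16 + (+149) = 478.16 mireds.
T_out = 10⁶/478.16 = 2091.3 K → 2090 K.

2090 K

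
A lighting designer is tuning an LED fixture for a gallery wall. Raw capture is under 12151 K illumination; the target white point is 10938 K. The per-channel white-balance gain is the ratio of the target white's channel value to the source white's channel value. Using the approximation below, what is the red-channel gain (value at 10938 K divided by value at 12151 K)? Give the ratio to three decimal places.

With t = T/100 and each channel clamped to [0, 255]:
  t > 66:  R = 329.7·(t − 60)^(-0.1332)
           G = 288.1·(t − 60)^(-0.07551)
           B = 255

1.030

At 12151 K (t = 121.51):
  R = 329.7·(121.51 − 60)^(-0.1332) = 329.7·61.51^(-0.1332) = 329.7·0.57771 = 190.472.
At 10938 K (t = 109.38):
  R = 329.7·(109.38 − 60)^(-0.1332) = 329.7·49.38^(-0.1332) = 329.7·0.59487 = 196.127.
Gain = 196.127 / 190.472 = 1.0297 → 1.030.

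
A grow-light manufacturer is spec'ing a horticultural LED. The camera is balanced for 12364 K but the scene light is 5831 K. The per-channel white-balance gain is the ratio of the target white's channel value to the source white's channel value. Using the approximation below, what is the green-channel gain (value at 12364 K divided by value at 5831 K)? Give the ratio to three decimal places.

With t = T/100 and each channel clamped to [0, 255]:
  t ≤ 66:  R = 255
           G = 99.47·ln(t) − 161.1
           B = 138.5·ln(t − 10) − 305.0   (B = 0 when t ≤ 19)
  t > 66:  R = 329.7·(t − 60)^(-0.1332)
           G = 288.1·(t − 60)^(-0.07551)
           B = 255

At 5831 K (t = 58.31):
  G = 99.47·ln 58.31 − 161.1 = 99.47·4.0658 − 161.1 = 243.323.
At 12364 K (t = 123.64):
  G = 288.1·(123.64 − 60)^(-0.07551) = 288.1·63.64^(-0.07551) = 288.1·0.73080 = 210.544.
Gain = 210.544 / 243.323 = 0.8653 → 0.865.

0.865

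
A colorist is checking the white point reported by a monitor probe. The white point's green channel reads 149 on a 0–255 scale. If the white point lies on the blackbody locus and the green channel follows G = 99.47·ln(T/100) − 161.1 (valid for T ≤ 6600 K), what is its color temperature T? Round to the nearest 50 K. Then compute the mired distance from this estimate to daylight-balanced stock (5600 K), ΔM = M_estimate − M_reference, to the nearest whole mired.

+266 mireds

ln t = (149 + 161.1) / 99.47 = 3.1175.
t = e^3.1175 = 22.590.
T = 100·t = 2259 K → 2250 K to the nearest 50 K.
M_estimate = 10⁶/2250 = 444.44; M_reference = 10⁶/5600 = 178.57.
ΔM = 444.44 − 178.57 = 265.87 → +266 mireds.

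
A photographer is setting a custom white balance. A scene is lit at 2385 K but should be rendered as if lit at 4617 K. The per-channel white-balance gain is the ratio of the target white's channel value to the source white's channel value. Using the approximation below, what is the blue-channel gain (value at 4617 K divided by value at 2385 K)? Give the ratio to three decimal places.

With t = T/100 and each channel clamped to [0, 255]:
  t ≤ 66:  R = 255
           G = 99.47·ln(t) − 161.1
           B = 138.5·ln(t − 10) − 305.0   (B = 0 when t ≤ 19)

At 2385 K (t = 23.85):
  B = 138.5·ln(23.85 − 10) − 305.0 = 138.5·ln 13.85 − 305.0 = 138.5·2.6283 − 305.0 = 59.018.
At 4617 K (t = 46.17):
  B = 138.5·ln(46.17 − 10) − 305.0 = 138.5·ln 36.17 − 305.0 = 138.5·3.5882 − 305.0 = 191.970.
Gain = 191.970 / 59.018 = 3.2528 → 3.253.

3.253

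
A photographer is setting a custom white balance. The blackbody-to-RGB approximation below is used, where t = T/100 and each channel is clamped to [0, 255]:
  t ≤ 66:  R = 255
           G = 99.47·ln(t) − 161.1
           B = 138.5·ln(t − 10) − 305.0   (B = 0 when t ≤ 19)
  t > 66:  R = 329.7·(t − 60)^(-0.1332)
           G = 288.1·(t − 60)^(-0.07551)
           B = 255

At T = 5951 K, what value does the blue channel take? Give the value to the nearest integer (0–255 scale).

t = 5951/100 = 59.51; the t ≤ 66 branch applies.
B = 138.5·ln(59.51 − 10) − 305.0 = 138.5·ln 49.51 − 305.0 = 138.5·3.9022 − 305.0 = 235.451.
Rounded: 235.

235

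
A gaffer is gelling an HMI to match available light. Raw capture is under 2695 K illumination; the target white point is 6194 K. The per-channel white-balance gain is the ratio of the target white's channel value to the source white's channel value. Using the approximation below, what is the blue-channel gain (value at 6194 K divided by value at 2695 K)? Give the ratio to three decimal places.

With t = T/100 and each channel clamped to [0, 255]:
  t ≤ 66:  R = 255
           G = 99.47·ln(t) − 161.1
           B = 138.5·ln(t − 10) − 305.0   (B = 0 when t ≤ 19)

At 2695 K (t = 26.95):
  B = 138.5·ln(26.95 − 10) − 305.0 = 138.5·ln 16.95 − 305.0 = 138.5·2.8303 − 305.0 = 86.992.
At 6194 K (t = 61.94):
  B = 138.5·ln(61.94 − 10) − 305.0 = 138.5·ln 51.94 − 305.0 = 138.5·3.9501 − 305.0 = 242.087.
Gain = 242.087 / 86.992 = 2.7829 → 2.783.

2.783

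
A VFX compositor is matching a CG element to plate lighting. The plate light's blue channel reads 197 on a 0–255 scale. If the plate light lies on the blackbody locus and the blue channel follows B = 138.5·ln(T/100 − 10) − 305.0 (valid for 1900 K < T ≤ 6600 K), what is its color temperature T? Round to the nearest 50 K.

ln(t − 10) = (197 + 305.0) / 138.5 = 3.6245.
t − 10 = e^3.6245 = 37.508, so t = 47.508.
T = 100·t = 4751 K → 4750 K to the nearest 50 K.

4750 K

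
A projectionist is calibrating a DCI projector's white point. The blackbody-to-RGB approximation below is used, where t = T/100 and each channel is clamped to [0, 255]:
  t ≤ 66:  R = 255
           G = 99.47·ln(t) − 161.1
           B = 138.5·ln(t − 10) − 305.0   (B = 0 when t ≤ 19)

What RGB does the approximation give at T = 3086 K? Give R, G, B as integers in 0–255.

t = 3086/100 = 30.86; the t ≤ 66 branch applies.
R = 255 by definition for t ≤ 66.
G = 99.47·ln 30.86 − 161.1 = 99.47·3.4295 − 161.1 = 180.028.
B = 138.5·ln(30.86 − 10) − 305.0 = 138.5·ln 20.86 − 305.0 = 138.5·3.0378 − 305.0 = 115.740.
Rounded: (255, 180, 116).

R=255, G=180, B=116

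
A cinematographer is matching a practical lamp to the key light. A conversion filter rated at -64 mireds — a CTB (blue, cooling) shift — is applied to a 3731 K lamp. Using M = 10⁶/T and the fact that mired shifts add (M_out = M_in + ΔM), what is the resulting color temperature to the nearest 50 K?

4900 K

M_in = 10⁶/3731 = 268.02 mireds.
M_out = 268.02 + (-64) = 204.02 mireds.
T_out = 10⁶/204.02 = 4901.4 K → 4900 K.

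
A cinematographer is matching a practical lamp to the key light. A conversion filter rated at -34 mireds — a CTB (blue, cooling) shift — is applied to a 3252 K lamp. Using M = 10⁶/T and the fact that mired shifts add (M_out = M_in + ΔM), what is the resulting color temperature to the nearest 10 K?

3660 K

M_in = 10⁶/3252 = 307.50 mireds.
M_out = 307.50 + (-34) = 273.50 mireds.
T_out = 10⁶/273.50 = 3656.3 K → 3660 K.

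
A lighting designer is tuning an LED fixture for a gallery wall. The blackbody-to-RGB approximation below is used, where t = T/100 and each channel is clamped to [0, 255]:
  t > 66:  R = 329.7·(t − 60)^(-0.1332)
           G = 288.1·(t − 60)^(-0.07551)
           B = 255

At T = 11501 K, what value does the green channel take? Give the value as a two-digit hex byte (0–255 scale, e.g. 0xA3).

0xD5

t = 11501/100 = 115.01; the t > 66 branch applies.
G = 288.1·(115.01 − 60)^(-0.07551) = 288.1·55.01^(-0.07551) = 288.1·0.73889 = 212.874.
Rounded: 213; in hex, 0xD5.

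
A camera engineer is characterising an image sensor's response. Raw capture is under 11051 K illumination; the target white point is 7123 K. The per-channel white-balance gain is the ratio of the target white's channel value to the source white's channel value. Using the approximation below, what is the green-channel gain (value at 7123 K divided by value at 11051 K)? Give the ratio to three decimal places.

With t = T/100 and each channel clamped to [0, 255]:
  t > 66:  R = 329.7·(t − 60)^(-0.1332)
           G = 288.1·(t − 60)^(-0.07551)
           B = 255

1.120

At 11051 K (t = 110.51):
  G = 288.1·(110.51 − 60)^(-0.07551) = 288.1·50.51^(-0.07551) = 288.1·0.74367 = 214.250.
At 7123 K (t = 71.23):
  G = 288.1·(71.23 − 60)^(-0.07551) = 288.1·11.23^(-0.07551) = 288.1·0.83308 = 240.010.
Gain = 240.010 / 214.250 = 1.1202 → 1.120.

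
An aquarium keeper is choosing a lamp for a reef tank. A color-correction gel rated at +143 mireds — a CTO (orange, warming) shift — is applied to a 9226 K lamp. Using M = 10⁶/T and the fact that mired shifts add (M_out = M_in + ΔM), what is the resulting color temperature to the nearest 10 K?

3980 K

M_in = 10⁶/9226 = 108.39 mireds.
M_out = 108.39 + (+143) = 251.39 mireds.
T_out = 10⁶/251.39 = 3977.9 K → 3980 K.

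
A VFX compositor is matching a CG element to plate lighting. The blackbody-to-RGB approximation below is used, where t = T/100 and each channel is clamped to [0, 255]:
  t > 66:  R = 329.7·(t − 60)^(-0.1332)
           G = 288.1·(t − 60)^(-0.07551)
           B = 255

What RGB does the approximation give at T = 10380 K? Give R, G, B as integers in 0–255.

t = 10380/100 = 103.8; the t > 66 branch applies.
R = 329.7·(103.8 − 60)^(-0.1332) = 329.7·43.8^(-0.1332) = 329.7·0.60444 = 199.285.
G = 288.1·(103.8 − 60)^(-0.07551) = 288.1·43.8^(-0.07551) = 288.1·0.75171 = 216.569.
B = 255 by definition for t > 66.
Rounded: (199, 217, 255).

R=199, G=217, B=255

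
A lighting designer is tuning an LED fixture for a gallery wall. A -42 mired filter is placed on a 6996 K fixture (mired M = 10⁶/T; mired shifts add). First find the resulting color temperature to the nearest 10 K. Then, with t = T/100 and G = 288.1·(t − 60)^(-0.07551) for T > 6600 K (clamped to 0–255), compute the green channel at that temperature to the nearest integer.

218

M_in = 10⁶/6996 = 142.94; M_out = 142.94 + (-42) = 100.94.
T_out = 10⁶/100.94 = 9907.0 K → 9910 K; t = 99.1.
G = 288.1·(99.1 − 60)^(-0.07551) = 288.1·39.1^(-0.07551) = 288.1·0.75818 = 218.433.
Rounded: 218.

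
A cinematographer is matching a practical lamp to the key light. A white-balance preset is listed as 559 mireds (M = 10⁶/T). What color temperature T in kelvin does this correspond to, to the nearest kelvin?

T = 10⁶ / 559 = 1788.91 K → 1789 K.

1789 K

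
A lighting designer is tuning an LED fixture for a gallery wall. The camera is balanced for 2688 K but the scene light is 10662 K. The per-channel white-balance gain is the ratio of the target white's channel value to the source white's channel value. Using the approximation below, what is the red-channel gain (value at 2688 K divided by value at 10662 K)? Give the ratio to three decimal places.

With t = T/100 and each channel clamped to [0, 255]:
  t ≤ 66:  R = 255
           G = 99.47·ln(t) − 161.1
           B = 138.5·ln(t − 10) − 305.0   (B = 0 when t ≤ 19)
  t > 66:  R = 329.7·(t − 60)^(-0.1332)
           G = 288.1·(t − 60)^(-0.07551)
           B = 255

At 10662 K (t = 106.62):
  R = 329.7·(106.62 − 60)^(-0.1332) = 329.7·46.62^(-0.1332) = 329.7·0.59944 = 197.636.
At 2688 K (t = 26.88):
  R = 255 by definition for t ≤ 66.
Gain = 255.000 / 197.636 = 1.2903 → 1.290.

1.290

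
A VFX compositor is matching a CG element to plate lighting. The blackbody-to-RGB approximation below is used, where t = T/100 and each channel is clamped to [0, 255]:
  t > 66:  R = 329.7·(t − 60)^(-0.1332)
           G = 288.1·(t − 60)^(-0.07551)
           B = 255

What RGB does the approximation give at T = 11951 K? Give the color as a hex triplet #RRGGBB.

#BFD4FF

t = 11951/100 = 119.51; the t > 66 branch applies.
R = 329.7·(119.51 − 60)^(-0.1332) = 329.7·59.51^(-0.1332) = 329.7·0.58026 = 191.313.
G = 288.1·(119.51 − 60)^(-0.07551) = 288.1·59.51^(-0.07551) = 288.1·0.73452 = 211.614.
B = 255 by definition for t > 66.
Rounded: (191, 212, 255).
In hex: #BFD4FF.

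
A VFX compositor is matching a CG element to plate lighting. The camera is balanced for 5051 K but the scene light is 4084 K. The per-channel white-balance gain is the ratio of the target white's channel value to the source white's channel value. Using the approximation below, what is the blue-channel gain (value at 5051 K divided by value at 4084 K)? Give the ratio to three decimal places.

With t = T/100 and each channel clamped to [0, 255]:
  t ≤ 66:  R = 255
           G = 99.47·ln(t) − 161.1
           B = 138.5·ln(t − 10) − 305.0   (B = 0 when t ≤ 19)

1.222

At 4084 K (t = 40.84):
  B = 138.5·ln(40.84 − 10) − 305.0 = 138.5·ln 30.84 − 305.0 = 138.5·3.4288 − 305.0 = 169.891.
At 5051 K (t = 50.51):
  B = 138.5·ln(50.51 − 10) − 305.0 = 138.5·ln 40.51 − 305.0 = 138.5·3.7015 − 305.0 = 207.665.
Gain = 207.665 / 169.891 = 1.2223 → 1.222.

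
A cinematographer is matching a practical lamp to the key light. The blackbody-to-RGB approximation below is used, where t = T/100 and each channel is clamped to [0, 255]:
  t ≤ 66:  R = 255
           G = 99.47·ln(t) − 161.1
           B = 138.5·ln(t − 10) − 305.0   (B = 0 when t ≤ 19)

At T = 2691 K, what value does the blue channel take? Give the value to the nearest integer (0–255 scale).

87

t = 2691/100 = 26.91; the t ≤ 66 branch applies.
B = 138.5·ln(26.91 − 10) − 305.0 = 138.5·ln 16.91 − 305.0 = 138.5·2.8279 − 305.0 = 86.665.
Rounded: 87.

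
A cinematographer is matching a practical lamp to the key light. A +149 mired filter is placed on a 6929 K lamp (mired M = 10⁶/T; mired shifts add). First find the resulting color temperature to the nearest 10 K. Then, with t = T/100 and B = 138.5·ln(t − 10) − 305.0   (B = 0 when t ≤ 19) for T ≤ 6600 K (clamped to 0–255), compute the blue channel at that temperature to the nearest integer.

136

M_in = 10⁶/6929 = 144.32; M_out = 144.32 + (+149) = 293.32.
T_out = 10⁶/293.32 = 3409.2 K → 3410 K; t = 34.1.
B = 138.5·ln(34.1 − 10) − 305.0 = 138.5·ln 24.1 − 305.0 = 138.5·3.1822 − 305.0 = 135.736.
Rounded: 136.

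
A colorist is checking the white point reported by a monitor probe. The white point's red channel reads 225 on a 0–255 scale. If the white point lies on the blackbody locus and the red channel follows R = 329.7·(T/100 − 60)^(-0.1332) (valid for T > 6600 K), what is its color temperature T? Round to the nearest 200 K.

(t − 60)^(-0.1332) = 225/329.7 = 0.68244.
t − 60 = 0.68244^(1/-0.1332) = 0.68244^(-7.508) = 17.610, so t = 77.610.
T = 100·t = 7761 K → 7800 K to the nearest 200 K.

7800 K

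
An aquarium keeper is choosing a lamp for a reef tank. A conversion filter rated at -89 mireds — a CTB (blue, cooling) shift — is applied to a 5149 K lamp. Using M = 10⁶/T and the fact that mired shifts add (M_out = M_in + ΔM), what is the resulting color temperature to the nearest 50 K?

9500 K

M_in = 10⁶/5149 = 194.21 mireds.
M_out = 194.21 + (-89) = 105.21 mireds.
T_out = 10⁶/105.21 = 9504.6 K → 9500 K.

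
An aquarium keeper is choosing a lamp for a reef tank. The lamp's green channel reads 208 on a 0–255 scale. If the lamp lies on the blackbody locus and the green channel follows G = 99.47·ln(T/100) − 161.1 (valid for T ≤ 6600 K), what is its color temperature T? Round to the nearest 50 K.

4100 K

ln t = (208 + 161.1) / 99.47 = 3.7107.
t = e^3.7107 = 40.881.
T = 100·t = 4088 K → 4100 K to the nearest 50 K.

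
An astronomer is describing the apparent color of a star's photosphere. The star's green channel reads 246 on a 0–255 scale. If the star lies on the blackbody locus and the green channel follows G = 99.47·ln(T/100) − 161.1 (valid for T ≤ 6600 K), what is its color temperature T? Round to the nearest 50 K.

ln t = (246 + 161.1) / 99.47 = 4.0927.
t = e^4.0927 = 59.901.
T = 100·t = 5990 K → 6000 K to the nearest 50 K.

6000 K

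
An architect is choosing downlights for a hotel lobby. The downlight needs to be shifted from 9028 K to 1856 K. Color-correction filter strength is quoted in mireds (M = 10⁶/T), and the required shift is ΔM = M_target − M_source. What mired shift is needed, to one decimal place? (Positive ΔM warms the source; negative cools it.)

M_source = 10⁶/9028 = 110.767; M_target = 10⁶/1856 = 538.793.
ΔM = 538.793 − 110.767 = 428.027 → +428.0 mireds, a warming shift.

+428.0 mireds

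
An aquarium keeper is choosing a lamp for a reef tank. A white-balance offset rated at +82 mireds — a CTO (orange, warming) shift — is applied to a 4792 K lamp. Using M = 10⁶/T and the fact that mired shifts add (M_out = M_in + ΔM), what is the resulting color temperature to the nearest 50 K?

M_in = 10⁶/4792 = 208.68 mireds.
M_out = 208.68 + (+82) = 290.68 mireds.
T_out = 10⁶/290.68 = 3440.2 K → 3450 K.

3450 K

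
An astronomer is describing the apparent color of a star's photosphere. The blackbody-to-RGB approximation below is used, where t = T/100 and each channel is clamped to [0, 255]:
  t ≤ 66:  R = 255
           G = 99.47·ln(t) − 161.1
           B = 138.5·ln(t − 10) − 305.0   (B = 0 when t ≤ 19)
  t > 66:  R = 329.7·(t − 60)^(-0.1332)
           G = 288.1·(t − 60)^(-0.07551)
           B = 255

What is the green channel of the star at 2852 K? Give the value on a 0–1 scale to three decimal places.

t = 2852/100 = 28.52; the t ≤ 66 branch applies.
G = 99.47·ln 28.52 − 161.1 = 99.47·3.3506 − 161.1 = 172.185.
On a 0–1 scale: 172.185/255 = 0.6752 → 0.675.

0.675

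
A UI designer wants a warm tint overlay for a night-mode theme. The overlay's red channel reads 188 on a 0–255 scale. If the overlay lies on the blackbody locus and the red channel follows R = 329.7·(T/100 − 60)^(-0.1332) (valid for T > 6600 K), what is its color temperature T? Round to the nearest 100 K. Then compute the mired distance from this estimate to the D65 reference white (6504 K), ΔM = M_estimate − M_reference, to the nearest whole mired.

(t − 60)^(-0.1332) = 188/329.7 = 0.57022.
t − 60 = 0.57022^(1/-0.1332) = 0.57022^(-7.508) = 67.848, so t = 127.848.
T = 100·t = 12785 K → 12800 K to the nearest 100 K.
M_estimate = 10⁶/12800 = 78.12; M_reference = 10⁶/6504 = 153.75.
ΔM = 78.12 − 153.75 = -75.63 → -76 mireds.

-76 mireds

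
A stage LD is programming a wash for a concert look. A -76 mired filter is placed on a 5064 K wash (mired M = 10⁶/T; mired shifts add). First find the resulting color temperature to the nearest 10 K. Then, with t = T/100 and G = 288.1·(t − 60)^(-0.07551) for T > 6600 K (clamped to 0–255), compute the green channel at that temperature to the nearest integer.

228

M_in = 10⁶/5064 = 197.47; M_out = 197.47 + (-76) = 121.47.
T_out = 10⁶/121.47 = 8232.3 K → 8230 K; t = 82.3.
G = 288.1·(82.3 − 60)^(-0.07551) = 288.1·22.3^(-0.07551) = 288.1·0.79102 = 227.894.
Rounded: 228.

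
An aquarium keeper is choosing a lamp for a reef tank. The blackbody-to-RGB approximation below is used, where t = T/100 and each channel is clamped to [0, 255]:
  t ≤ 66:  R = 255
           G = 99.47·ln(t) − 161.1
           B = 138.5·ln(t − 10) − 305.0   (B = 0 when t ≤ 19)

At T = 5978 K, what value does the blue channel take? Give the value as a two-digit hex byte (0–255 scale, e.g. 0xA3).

t = 5978/100 = 59.78; the t ≤ 66 branch applies.
B = 138.5·ln(59.78 − 10) − 305.0 = 138.5·ln 49.78 − 305.0 = 138.5·3.9076 − 305.0 = 236.204.
Rounded: 236; in hex, 0xEC.

0xEC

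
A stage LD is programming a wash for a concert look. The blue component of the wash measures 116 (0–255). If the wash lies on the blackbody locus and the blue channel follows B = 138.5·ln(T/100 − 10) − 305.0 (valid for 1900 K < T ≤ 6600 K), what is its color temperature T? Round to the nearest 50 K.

3100 K

ln(t − 10) = (116 + 305.0) / 138.5 = 3.0397.
t − 10 = e^3.0397 = 20.899, so t = 30.899.
T = 100·t = 3090 K → 3100 K to the nearest 50 K.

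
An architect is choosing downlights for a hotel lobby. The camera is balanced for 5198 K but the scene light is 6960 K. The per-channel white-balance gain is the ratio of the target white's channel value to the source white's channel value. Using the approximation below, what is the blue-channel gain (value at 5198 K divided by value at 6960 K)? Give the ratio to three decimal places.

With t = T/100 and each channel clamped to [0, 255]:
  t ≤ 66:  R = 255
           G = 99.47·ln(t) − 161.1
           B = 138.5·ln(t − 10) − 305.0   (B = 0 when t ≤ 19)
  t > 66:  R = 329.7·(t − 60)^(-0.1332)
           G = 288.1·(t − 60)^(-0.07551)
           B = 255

0.834

At 6960 K (t = 69.6):
  B = 255 by definition for t > 66.
At 5198 K (t = 51.98):
  B = 138.5·ln(51.98 − 10) − 305.0 = 138.5·ln 41.98 − 305.0 = 138.5·3.7372 − 305.0 = 212.601.
Gain = 212.601 / 255.000 = 0.8337 → 0.834.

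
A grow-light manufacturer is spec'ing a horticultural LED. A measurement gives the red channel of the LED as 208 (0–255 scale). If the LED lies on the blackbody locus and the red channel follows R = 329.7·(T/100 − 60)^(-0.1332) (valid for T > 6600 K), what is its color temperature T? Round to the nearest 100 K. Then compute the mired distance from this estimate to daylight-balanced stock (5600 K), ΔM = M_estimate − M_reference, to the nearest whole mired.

(t − 60)^(-0.1332) = 208/329.7 = 0.63088.
t − 60 = 0.63088^(1/-0.1332) = 0.63088^(-7.508) = 31.763, so t = 91.763.
T = 100·t = 9176 K → 9200 K to the nearest 100 K.
M_estimate = 10⁶/9200 = 108.70; M_reference = 10⁶/5600 = 178.57.
ΔM = 108.70 − 178.57 = -69.88 → -70 mireds.

-70 mireds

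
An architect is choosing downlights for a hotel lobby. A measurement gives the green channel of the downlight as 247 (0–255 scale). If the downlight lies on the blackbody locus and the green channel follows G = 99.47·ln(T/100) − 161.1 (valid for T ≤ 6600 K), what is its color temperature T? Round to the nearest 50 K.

ln t = (247 + 161.1) / 99.47 = 4.1027.
t = e^4.1027 = 60.506.
T = 100·t = 6051 K → 6050 K to the nearest 50 K.

6050 K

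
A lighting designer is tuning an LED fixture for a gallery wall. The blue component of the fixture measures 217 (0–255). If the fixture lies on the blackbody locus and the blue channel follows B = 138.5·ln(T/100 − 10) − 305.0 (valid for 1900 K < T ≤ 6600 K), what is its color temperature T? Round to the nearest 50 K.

5350 K

ln(t − 10) = (217 + 305.0) / 138.5 = 3.7690.
t − 10 = e^3.7690 = 43.335, so t = 53.335.
T = 100·t = 5333 K → 5350 K to the nearest 50 K.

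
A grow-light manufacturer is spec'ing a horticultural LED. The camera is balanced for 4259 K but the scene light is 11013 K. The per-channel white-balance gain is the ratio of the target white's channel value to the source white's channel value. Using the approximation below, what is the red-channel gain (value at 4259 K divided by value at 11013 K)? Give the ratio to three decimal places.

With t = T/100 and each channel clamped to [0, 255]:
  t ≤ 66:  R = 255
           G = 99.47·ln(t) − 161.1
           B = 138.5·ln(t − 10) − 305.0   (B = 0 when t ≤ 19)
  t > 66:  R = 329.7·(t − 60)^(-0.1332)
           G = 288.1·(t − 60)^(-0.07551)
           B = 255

1.303

At 11013 K (t = 110.13):
  R = 329.7·(110.13 − 60)^(-0.1332) = 329.7·50.13^(-0.1332) = 329.7·0.59367 = 195.734.
At 4259 K (t = 42.59):
  R = 255 by definition for t ≤ 66.
Gain = 255.000 / 195.734 = 1.3028 → 1.303.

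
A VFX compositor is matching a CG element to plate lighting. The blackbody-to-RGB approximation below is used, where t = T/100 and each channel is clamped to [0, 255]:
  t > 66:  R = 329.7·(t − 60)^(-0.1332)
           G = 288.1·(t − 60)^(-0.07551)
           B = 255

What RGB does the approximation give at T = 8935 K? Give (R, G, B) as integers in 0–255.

(210, 223, 255)

t = 8935/100 = 89.35; the t > 66 branch applies.
R = 329.7·(89.35 − 60)^(-0.1332) = 329.7·29.35^(-0.1332) = 329.7·0.63755 = 210.200.
G = 288.1·(89.35 − 60)^(-0.07551) = 288.1·29.35^(-0.07551) = 288.1·0.77478 = 223.215.
B = 255 by definition for t > 66.
Rounded: (210, 223, 255).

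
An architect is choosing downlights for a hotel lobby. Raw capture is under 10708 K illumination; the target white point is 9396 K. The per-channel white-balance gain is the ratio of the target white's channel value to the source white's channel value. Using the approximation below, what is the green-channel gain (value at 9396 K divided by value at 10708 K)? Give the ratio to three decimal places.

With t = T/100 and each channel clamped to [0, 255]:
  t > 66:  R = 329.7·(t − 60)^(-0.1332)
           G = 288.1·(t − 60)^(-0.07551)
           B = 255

1.025

At 10708 K (t = 107.08):
  G = 288.1·(107.08 − 60)^(-0.07551) = 288.1·47.08^(-0.07551) = 288.1·0.74763 = 215.391.
At 9396 K (t = 93.96):
  G = 288.1·(93.96 − 60)^(-0.07551) = 288.1·33.96^(-0.07551) = 288.1·0.76630 = 220.770.
Gain = 220.770 / 215.391 = 1.0250 → 1.025.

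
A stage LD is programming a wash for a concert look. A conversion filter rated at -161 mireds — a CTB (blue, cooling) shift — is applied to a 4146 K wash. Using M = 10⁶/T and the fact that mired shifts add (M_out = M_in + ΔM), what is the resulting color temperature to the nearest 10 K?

M_in = 10⁶/4146 = 241.20 mireds.
M_out = 241.20 + (-161) = 80.20 mireds.
T_out = 10⁶/80.20 = 12469.4 K → 12470 K.

12470 K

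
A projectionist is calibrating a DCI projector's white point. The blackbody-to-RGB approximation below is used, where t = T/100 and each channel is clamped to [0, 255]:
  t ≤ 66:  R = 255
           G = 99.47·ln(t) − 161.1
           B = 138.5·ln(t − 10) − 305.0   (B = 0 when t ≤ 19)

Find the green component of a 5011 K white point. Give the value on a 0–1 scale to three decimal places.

0.895

t = 5011/100 = 50.11; the t ≤ 66 branch applies.
G = 99.47·ln 50.11 − 161.1 = 99.47·3.9142 − 161.1 = 228.248.
On a 0–1 scale: 228.248/255 = 0.8951 → 0.895.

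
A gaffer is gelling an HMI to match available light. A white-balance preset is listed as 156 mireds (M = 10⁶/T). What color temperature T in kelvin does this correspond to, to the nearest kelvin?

T = 10⁶ / 156 = 6410.26 K → 6410 K.

6410 K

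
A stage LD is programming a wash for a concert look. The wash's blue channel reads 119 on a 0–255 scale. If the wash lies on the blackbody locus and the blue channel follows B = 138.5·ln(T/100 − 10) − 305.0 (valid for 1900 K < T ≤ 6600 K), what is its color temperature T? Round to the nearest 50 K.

ln(t − 10) = (119 + 305.0) / 138.5 = 3.0614.
t − 10 = e^3.0614 = 21.357, so t = 31.357.
T = 100·t = 3136 K → 3150 K to the nearest 50 K.

3150 K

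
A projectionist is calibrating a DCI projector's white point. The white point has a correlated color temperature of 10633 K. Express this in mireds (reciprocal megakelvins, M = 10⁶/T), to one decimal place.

M = 10⁶ / 10633 = 94.047 → 94.0 mireds.

94.0 mireds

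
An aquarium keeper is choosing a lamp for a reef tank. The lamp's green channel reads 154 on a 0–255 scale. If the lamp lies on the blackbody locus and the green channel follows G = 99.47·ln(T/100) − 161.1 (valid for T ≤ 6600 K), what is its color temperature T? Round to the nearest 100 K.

ln t = (154 + 161.1) / 99.47 = 3.1678.
t = e^3.1678 = 23.755.
T = 100·t = 2375 K → 2400 K to the nearest 100 K.

2400 K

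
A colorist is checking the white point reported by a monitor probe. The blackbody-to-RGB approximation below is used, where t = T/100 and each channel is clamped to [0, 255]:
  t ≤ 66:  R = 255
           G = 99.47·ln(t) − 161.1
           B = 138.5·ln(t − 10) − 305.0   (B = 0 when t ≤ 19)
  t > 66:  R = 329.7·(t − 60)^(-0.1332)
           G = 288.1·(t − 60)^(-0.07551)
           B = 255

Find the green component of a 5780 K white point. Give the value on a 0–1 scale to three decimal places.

t = 5780/100 = 57.8; the t ≤ 66 branch applies.
G = 99.47·ln 57.8 − 161.1 = 99.47·4.0570 − 161.1 = 242.449.
On a 0–1 scale: 242.449/255 = 0.9508 → 0.951.

0.951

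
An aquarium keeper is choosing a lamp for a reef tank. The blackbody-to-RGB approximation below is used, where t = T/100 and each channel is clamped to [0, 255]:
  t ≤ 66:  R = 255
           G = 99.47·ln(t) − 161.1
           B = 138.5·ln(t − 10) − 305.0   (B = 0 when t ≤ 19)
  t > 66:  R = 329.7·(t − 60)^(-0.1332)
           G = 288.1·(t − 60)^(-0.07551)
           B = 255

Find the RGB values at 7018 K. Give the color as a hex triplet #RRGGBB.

#F2F2FF

t = 7018/100 = 70.18; the t > 66 branch applies.
R = 329.7·(70.18 − 60)^(-0.1332) = 329.7·10.18^(-0.1332) = 329.7·0.73412 = 242.040.
G = 288.1·(70.18 − 60)^(-0.07551) = 288.1·10.18^(-0.07551) = 288.1·0.83928 = 241.796.
B = 255 by definition for t > 66.
Rounded: (242, 242, 255).
In hex: #F2F2FF.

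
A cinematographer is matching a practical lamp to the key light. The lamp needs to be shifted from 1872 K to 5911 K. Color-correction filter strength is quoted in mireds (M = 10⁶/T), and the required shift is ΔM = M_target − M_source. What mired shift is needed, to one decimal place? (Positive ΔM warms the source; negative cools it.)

-365.0 mireds

M_source = 10⁶/1872 = 534.188; M_target = 10⁶/5911 = 169.176.
ΔM = 169.176 − 534.188 = -365.012 → -365.0 mireds, a cooling shift.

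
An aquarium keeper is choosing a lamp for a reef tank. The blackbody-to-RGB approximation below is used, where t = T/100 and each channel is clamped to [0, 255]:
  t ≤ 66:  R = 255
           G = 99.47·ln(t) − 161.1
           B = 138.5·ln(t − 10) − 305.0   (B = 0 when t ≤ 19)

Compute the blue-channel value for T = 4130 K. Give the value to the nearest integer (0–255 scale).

172

t = 4130/100 = 41.3; the t ≤ 66 branch applies.
B = 138.5·ln(41.3 − 10) − 305.0 = 138.5·ln 31.3 − 305.0 = 138.5·3.4436 − 305.0 = 171.941.
Rounded: 172.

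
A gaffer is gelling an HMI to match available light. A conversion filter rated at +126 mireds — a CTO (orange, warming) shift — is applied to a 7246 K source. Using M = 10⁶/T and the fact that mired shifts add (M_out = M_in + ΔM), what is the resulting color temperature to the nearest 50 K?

3800 K

M_in = 10⁶/7246 = 138.01 mireds.
M_out = 138.01 + (+126) = 264.01 mireds.
T_out = 10⁶/264.01 = 3787.8 K → 3800 K.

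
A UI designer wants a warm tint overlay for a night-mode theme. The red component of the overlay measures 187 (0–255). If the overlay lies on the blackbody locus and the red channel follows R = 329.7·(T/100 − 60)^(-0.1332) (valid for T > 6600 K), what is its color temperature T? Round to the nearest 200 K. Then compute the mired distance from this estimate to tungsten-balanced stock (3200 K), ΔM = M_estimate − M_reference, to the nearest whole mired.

-236 mireds

(t − 60)^(-0.1332) = 187/329.7 = 0.56718.
t − 60 = 0.56718^(1/-0.1332) = 0.56718^(-7.508) = 70.620, so t = 130.620.
T = 100·t = 13062 K → 13000 K to the nearest 200 K.
M_estimate = 10⁶/13000 = 76.92; M_reference = 10⁶/3200 = 312.50.
ΔM = 76.92 − 312.50 = -235.58 → -236 mireds.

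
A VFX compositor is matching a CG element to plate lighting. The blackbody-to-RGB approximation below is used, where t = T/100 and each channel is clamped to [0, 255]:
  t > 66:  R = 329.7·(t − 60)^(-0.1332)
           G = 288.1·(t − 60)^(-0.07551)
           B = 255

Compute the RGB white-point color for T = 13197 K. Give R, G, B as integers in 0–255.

R=187, G=209, B=255

t = 13197/100 = 131.97; the t > 66 branch applies.
R = 329.7·(131.97 − 60)^(-0.1332) = 329.7·71.97^(-0.1332) = 329.7·0.56575 = 186.529.
G = 288.1·(131.97 − 60)^(-0.07551) = 288.1·71.97^(-0.07551) = 288.1·0.72405 = 208.598.
B = 255 by definition for t > 66.
Rounded: (187, 209, 255).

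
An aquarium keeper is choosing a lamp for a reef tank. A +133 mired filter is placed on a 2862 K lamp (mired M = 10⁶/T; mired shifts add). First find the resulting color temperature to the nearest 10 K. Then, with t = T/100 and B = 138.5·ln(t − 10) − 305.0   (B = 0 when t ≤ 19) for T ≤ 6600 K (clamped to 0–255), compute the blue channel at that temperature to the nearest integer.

23

M_in = 10⁶/2862 = 349.41; M_out = 349.41 + (+133) = 482.41.
T_out = 10⁶/482.41 = 2072.9 K → 2070 K; t = 20.7.
B = 138.5·ln(20.7 − 10) − 305.0 = 138.5·ln 10.7 − 305.0 = 138.5·2.3702 − 305.0 = 23.279.
Rounded: 23.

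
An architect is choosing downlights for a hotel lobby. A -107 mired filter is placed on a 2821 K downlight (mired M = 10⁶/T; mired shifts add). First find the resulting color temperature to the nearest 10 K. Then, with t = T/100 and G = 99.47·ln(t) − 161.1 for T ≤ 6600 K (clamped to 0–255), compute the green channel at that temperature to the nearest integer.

M_in = 10⁶/2821 = 354.48; M_out = 354.48 + (-107) = 247.48.
T_out = 10⁶/247.48 = 4040.7 K → 4040 K; t = 40.4.
G = 99.47·ln 40.4 − 161.1 = 99.47·3.6988 − 161.1 = 206.823.
Rounded: 207.

207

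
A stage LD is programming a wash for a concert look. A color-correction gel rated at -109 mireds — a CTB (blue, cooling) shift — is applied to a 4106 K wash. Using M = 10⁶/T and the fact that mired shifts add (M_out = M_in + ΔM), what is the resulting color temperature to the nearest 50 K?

M_in = 10⁶/4106 = 243.55 mireds.
M_out = 243.55 + (-109) = 134.55 mireds.
T_out = 10⁶/134.55 = 7432.4 K → 7450 K.

7450 K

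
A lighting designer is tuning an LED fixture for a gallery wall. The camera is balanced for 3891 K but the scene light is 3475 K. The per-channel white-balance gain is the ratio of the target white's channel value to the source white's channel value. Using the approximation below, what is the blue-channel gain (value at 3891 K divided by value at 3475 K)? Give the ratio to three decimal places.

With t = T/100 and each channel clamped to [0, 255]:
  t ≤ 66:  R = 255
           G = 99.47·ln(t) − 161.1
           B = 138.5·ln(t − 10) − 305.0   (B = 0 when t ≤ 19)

At 3475 K (t = 34.75):
  B = 138.5·ln(34.75 − 10) − 305.0 = 138.5·ln 24.75 − 305.0 = 138.5·3.2088 − 305.0 = 139.422.
At 3891 K (t = 38.91):
  B = 138.5·ln(38.91 − 10) − 305.0 = 138.5·ln 28.91 − 305.0 = 138.5·3.3642 − 305.0 = 160.940.
Gain = 160.940 / 139.422 = 1.1543 → 1.154.

1.154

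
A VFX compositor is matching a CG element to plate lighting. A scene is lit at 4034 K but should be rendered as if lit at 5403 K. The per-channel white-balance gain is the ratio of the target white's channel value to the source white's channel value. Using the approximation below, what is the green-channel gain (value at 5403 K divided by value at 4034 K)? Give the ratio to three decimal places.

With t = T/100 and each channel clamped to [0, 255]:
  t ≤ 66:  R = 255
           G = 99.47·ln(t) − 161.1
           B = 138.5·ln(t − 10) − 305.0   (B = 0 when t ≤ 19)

At 4034 K (t = 40.34):
  G = 99.47·ln 40.34 − 161.1 = 99.47·3.6973 − 161.1 = 206.675.
At 5403 K (t = 54.03):
  G = 99.47·ln 54.03 − 161.1 = 99.47·3.9895 − 161.1 = 235.739.
Gain = 235.739 / 206.675 = 1.1406 → 1.141.

1.141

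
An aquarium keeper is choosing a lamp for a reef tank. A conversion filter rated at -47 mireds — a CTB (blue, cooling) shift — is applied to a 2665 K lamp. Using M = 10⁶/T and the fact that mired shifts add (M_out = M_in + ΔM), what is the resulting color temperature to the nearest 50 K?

M_in = 10⁶/2665 = 375.23 mireds.
M_out = 375.23 + (-47) = 328.23 mireds.
T_out = 10⁶/328.23 = 3046.6 K → 3050 K.

3050 K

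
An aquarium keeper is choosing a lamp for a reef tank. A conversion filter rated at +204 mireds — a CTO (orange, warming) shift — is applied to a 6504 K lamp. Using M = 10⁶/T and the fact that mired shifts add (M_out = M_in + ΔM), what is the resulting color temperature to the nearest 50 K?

M_in = 10⁶/6504 = 153.75 mireds.
M_out = 153.75 + (+204) = 357.75 mireds.
T_out = 10⁶/357.75 = 2795.2 K → 2800 K.

2800 K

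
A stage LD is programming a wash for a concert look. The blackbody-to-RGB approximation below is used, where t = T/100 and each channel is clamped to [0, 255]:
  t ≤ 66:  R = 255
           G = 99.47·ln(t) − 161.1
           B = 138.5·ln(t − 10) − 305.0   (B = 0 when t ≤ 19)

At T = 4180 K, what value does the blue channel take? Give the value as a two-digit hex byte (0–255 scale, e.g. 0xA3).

t = 4180/100 = 41.8; the t ≤ 66 branch applies.
B = 138.5·ln(41.8 − 10) − 305.0 = 138.5·ln 31.8 − 305.0 = 138.5·3.4595 − 305.0 = 174.136.
Rounded: 174; in hex, 0xAE.

0xAE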